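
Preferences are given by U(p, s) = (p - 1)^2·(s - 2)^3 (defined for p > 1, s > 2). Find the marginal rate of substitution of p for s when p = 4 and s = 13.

MU_p = 2·(p−1)·(s−2)^3, MU_s = 3·(p−1)^2·(s−2)^2.
MRS = (2/3)·(s−2)/(p−1).
At (4, 13): MRS = 22/9.
So at (4, 13) the consumer would give up 22/9 units of s for one more unit of p.

MRS = 22/9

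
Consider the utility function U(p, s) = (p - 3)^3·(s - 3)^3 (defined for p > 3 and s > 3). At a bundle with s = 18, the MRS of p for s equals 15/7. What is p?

p = 10

MU_p = 3·(p−3)^2·(s−3)^3, MU_s = 3·(p−3)^3·(s−3)^2.
MRS = (s−3)/(p−3).
Substitute s = 18: MRS = 15/(p − 3). Setting this equal to 15/7 gives p − 3 = 15/(15/7) = 7, so p = 10.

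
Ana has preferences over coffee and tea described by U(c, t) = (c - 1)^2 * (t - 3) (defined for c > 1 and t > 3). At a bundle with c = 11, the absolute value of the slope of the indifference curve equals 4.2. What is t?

MU_c = 2·(c−1)·(t−3), MU_t = (c−1)^2.
MRS = (2/1)·(t−3)/(c−1).
Substitute c = 11: MRS = (t − 3)/5. Setting this equal to 4.2 gives t − 3 = 4.2·5 = 21, so t = 24.

t = 24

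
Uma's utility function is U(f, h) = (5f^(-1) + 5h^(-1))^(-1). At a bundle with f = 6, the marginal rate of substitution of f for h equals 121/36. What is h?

For CES with ρ = -1, MRS = (h/f)^2.
Setting (h/6)^2 = 121/36 gives h/6 = 11/6 and h = 11.

h = 11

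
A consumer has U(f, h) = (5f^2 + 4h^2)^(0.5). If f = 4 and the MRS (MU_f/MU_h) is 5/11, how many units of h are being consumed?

h = 11

For CES with ρ = 2, MRS = (5/4)·(h/f)^(-1).
Setting (5/4)·(h/4)^(-1) = 5/11 gives (h/4)^(-1) = 4/11, so h/4 = 2.75 and h = 11.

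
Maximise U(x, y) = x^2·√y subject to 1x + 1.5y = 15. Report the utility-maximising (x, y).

MU_x = 2·x·√y and MU_y = 0.5·x^2·y^(-0.5).
MRS = MU_x/MU_y = (4)·y/x.
Tangency: set MRS = p_x/p_y = 1/1.5 = 2/3.
So (4)·y/x = 2/3, i.e. y = (1/6)·x.
Substitute into the budget 1·x + 1.5·y = 15: 1.25·x = 15, so x* = 12.
Then y* = (1/6)·12 = 2.

x* = 12, y* = 2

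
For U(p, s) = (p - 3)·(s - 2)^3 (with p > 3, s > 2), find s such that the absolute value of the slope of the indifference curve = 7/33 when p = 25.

MU_p = (s−2)^3, MU_s = 3·(p−3)·(s−2)^2.
MRS = (1/3)·(s−2)/(p−3).
Substitute p = 25: MRS = (s − 2)/66. Setting this equal to 7/33 gives s − 2 = (7/33)·66 = 14, so s = 16.

s = 16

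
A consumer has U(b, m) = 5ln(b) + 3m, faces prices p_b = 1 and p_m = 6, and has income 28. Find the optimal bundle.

b* = 10, m* = 3

MU_b = 5/b, MU_m = 3.
MRS = 5/b ÷ 3.
Tangency: set MRS = p_b/p_m = 1/6.
MRS depends only on b: (5/3)/b = 1/6 ⇒ b* = (5/3)/(1/6) = 10.
From the budget, 6·m = 28 − 1·10 = 18, so m* = 3.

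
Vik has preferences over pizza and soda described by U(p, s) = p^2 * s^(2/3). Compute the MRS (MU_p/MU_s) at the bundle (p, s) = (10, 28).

MU_p = 2·p·s^(2/3) and MU_s = 2/3·p^2·s^(-1/3).
MRS = MU_p/MU_s = (3)·s/p.
At (10, 28): MRS = 8.4.
The indifference curve has slope −8.4 at this bundle.

MRS = 8.4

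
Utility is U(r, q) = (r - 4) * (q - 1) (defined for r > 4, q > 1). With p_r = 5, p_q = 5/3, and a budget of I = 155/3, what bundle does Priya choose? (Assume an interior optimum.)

MU_r = (q−1), MU_q = (r−4).
MRS = (q−1)/(r−4).
Tangency: set MRS = p_r/p_q = 5/(5/3) = 3.
So (q − 1)/(r − 4) = 3, i.e. (q − 1) = 3·(r − 4).
Rewrite the budget in excess-of-subsistence terms: 5·(r − 4) + (5/3)·(q − 1) = 155/3 − 5·4 − (5/3)·1 = 30.
Substituting, 10·(r − 4) = 30, so r − 4 = 3 and r* = 7.
Then q − 1 = 3·3 = 9, so q* = 10.

r* = 7, q* = 10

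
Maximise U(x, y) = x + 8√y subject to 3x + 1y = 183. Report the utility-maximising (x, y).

x* = 13, y* = 144

MU_x = 1, MU_y = 8/(2√y).
MRS = 1 ÷ (8/(2√y)).
Tangency: set MRS = p_x/p_y = 3/1 = 3.
MRS depends only on y: 0.25·√y = 3 ⇒ √y = 3/0.25 = 12 ⇒ y* = 144.
From the budget, 3·x = 183 − 1·144 = 39, so x* = 13.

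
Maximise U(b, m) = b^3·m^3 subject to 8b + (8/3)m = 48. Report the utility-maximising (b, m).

b* = 3, m* = 9

MU_b = 3·b^2·m^3 and MU_m = 3·b^3·m^2.
MRS = MU_b/MU_m = m/b.
Tangency: set MRS = p_b/p_m = 8/(8/3) = 3.
So m/b = 3, i.e. m = 3·b.
Substitute into the budget 8·b + (8/3)·m = 48: 16·b = 48, so b* = 3.
Then m* = 3·3 = 9.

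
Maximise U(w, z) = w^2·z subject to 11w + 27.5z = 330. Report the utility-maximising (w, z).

MU_w = 2·w·z and MU_z = w^2.
MRS = MU_w/MU_z = (2/1)·z/w.
Tangency: set MRS = p_w/p_z = 11/27.5 = 0.4.
So (2/1)·z/w = 0.4, i.e. z = 0.2·w.
Substitute into the budget 11·w + 27.5·z = 330: 16.5·w = 330, so w* = 20.
Then z* = 0.2·20 = 4.

w* = 20, z* = 4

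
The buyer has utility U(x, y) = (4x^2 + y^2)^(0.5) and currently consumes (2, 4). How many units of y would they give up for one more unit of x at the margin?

MRS = 2

For CES with ρ = 2, MRS = (4/1)·(y/x)^(-1).
At (2, 4): MRS = 2.
That is, one extra unit of x is worth 2 units of y at the margin.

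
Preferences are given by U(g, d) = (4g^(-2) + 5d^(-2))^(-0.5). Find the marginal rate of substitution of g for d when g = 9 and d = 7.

MRS = 1372/3645

For CES with ρ = -2, MRS = (4/5)·(d/g)^3.
At (9, 7): MRS = 1372/3645.
So at (9, 7) the consumer would give up 1372/3645 units of d for one more unit of g.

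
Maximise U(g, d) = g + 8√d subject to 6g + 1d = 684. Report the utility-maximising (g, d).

g* = 18, d* = 576

MU_g = 1, MU_d = 8/(2√d).
MRS = 1 ÷ (8/(2√d)).
Tangency: set MRS = p_g/p_d = 6/1 = 6.
MRS depends only on d: 0.25·√d = 6 ⇒ √d = 6/0.25 = 24 ⇒ d* = 576.
From the budget, 6·g = 684 − 1·576 = 108, so g* = 18.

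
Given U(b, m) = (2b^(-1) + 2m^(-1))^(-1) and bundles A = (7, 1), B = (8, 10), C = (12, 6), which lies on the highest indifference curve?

Bundle B

Evaluate utility at each bundle:
U(A) = 0.438.
U(B) = 2.222.
U(C) = 2.000.
Highest utility is B, so B ≻ C ≻ A.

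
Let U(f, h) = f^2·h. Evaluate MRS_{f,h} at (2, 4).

MU_f = 2·f·h and MU_h = f^2.
MRS = MU_f/MU_h = (2/1)·h/f.
At (2, 4): MRS = 4.
So at (2, 4) the consumer would give up 4 units of h for one more unit of f.

MRS = 4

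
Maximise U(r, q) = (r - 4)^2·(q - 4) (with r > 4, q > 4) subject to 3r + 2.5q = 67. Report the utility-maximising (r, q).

r* = 14, q* = 10

MU_r = 2·(r−4)·(q−4), MU_q = (r−4)^2.
MRS = (2/1)·(q−4)/(r−4).
Tangency: set MRS = p_r/p_q = 3/2.5 = 1.2.
So (2/1)·(q − 4)/(r − 4) = 1.2, i.e. (q − 4) = 0.6·(r − 4).
Rewrite the budget in excess-of-subsistence terms: 3·(r − 4) + 2.5·(q − 4) = 67 − 3·4 − 2.5·4 = 45.
Substituting, 4.5·(r − 4) = 45, so r − 4 = 10 and r* = 14.
Then q − 4 = 0.6·10 = 6, so q* = 10.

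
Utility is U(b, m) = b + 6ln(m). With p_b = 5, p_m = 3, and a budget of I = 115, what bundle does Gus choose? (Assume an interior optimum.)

b* = 17, m* = 10

MU_b = 1, MU_m = 6/m.
MRS = 1 ÷ (6/m).
Tangency: set MRS = p_b/p_m = 5/3.
MRS depends only on m: (1/6)·m = 5/3 ⇒ m* = (5/3)/(1/6) = 10.
From the budget, 5·b = 115 − 3·10 = 85, so b* = 17.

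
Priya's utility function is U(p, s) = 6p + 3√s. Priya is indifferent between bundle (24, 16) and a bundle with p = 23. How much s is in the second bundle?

U(24, 16) = 156.
Set U(23, s) = 156 and solve.
With p = 23: 3√s = 156 − 6·23 = 18, so √s = 6 and s = 36.
Check: U(23, 36) = 156.

s = 36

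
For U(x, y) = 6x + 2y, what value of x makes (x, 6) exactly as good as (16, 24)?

x = 22

U(16, 24) = 144.
Set U(x, 6) = 144 and solve.
6x + 2·6 = 144 ⇒ 6x = 132 ⇒ x = 22.
Check: U(22, 6) = 144.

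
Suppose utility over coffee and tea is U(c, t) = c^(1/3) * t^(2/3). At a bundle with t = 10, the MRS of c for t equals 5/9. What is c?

MU_c = 1/3·c^(-2/3)·t^(2/3) and MU_t = 2/3·c^(1/3)·t^(-1/3).
MRS = MU_c/MU_t = (0.5)·t/c.
Substitute t = 10: MRS = 5/c. Setting 5/c = 5/9 gives c = 5/(5/9) = 9.

c = 9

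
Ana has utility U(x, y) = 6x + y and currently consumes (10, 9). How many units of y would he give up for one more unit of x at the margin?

MRS = 6

MU_x = 6, MU_y = 1, so MRS = 6/1 = 6 at every bundle.
At (10, 9): MRS = 6.
So at (10, 9) the consumer would give up 6 units of y for one more unit of x.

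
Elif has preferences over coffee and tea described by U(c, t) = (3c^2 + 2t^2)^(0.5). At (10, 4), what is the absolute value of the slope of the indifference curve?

MRS = 3.75

For CES with ρ = 2, MRS = (3/2)·(t/c)^(-1).
At (10, 4): MRS = 3.75.
The indifference curve has slope −3.75 at this bundle.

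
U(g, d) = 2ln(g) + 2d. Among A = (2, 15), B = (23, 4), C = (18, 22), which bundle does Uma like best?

Bundle C

Evaluate utility at each bundle:
U(A) = 31.386.
U(B) = 14.271.
U(C) = 49.781.
Highest utility is C, so C ≻ A ≻ B.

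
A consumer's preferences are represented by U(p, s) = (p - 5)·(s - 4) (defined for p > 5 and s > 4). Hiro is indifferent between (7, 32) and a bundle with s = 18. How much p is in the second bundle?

U(7, 32) = 56.
Set U(p, 18) = 56 and solve.
With s = 18: (18 − 4) = 14, so (p − 5) = 56/14 = 4.
So p = 5 + 4 = 9.
Check: U(9, 18) = 56.

p = 9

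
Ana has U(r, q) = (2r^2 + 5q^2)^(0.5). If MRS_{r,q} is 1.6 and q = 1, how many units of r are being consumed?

For CES with ρ = 2, MRS = (2/5)·(q/r)^(-1).
Setting (2/5)·(1/r)^(-1) = 1.6 gives (1/r)^(-1) = 4, so 1/r = 0.25 and r = 4.

r = 4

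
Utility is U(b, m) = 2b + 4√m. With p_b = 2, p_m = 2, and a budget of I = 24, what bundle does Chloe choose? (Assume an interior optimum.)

b* = 11, m* = 1

MU_b = 2, MU_m = 4/(2√m).
MRS = 2 ÷ (4/(2√m)).
Tangency: set MRS = p_b/p_m = 2/2 = 1.
MRS depends only on m: √m = 1 ⇒ √m = 1 ⇒ m* = 1.
From the budget, 2·b = 24 − 2·1 = 22, so b* = 11.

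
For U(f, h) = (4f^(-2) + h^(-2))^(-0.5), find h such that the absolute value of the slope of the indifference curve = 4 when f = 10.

h = 10

For CES with ρ = -2, MRS = (4/1)·(h/f)^3.
Setting (4/1)·(h/10)^3 = 4 gives (h/10)^3 = 1, so h/10 = 1 and h = 10.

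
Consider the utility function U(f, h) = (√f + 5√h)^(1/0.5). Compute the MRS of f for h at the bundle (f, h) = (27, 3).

MRS = 1/15

For CES with ρ = 0.5, MRS = (1/5)·√(h/f).
At (27, 3): MRS = 1/15.
So at (27, 3) the consumer would give up 1/15 units of h for one more unit of f.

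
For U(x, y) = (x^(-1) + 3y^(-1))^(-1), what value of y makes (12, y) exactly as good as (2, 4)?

y = 18/7

U depends on (x, y) only through S = x^(-1) + 3y^(-1), so equal utility means equal S. At (2, 4): S = 1.25.
With x = 12: 12^(-1) = 1/12, so 3y^(-1) = 1.25 − 1/12 = 7/6, i.e. y^(-1) = 7/18.
Hence y = 1/(7/18) = 18/7.
Check: U(12, 18/7) = 0.8.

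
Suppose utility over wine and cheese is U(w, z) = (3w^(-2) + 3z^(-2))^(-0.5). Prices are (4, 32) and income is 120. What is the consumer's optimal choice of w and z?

For CES with ρ = -2, MRS = (z/w)^3.
Tangency: set MRS = p_w/p_z = 4/32 = 0.125.
So (z/w)^3 = 0.125; taking the cube root, z/w = 0.5, i.e. z = 0.5·w.
Substitute into the budget 4·w + 32·z = 120: 20·w = 120, so w* = 6 and z* = 0.5·6 = 3.

w* = 6, z* = 3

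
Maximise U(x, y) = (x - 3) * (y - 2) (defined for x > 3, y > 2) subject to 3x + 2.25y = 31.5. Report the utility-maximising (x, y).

MU_x = (y−2), MU_y = (x−3).
MRS = (y−2)/(x−3).
Tangency: set MRS = p_x/p_y = 3/2.25 = 4/3.
So (y − 2)/(x − 3) = 4/3, i.e. (y − 2) = (4/3)·(x − 3).
Rewrite the budget in excess-of-subsistence terms: 3·(x − 3) + 2.25·(y − 2) = 31.5 − 3·3 − 2.25·2 = 18.
Substituting, 6·(x − 3) = 18, so x − 3 = 3 and x* = 6.
Then y − 2 = (4/3)·3 = 4, so y* = 6.

x* = 6, y* = 6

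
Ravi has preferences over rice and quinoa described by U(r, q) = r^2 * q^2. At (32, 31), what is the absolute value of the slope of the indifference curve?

MRS = 31/32

MU_r = 2·r·q^2 and MU_q = 2·r^2·q.
MRS = MU_r/MU_q = q/r.
At (32, 31): MRS = 31/32.
That is, one extra unit of r is worth 31/32 units of q at the margin.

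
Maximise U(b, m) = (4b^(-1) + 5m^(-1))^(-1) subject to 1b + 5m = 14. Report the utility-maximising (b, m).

b* = 4, m* = 2

For CES with ρ = -1, MRS = (4/5)·(m/b)^2.
Tangency: set MRS = p_b/p_m = 1/5 = 0.2.
So (m/b)^2 = 0.25; taking the square root, m/b = 0.5, i.e. m = 0.5·b.
Substitute into the budget 1·b + 5·m = 14: 3.5·b = 14, so b* = 4 and m* = 0.5·4 = 2.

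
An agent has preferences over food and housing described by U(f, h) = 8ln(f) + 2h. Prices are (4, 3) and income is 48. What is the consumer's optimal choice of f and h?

f* = 3, h* = 12

MU_f = 8/f, MU_h = 2.
MRS = 8/f ÷ 2.
Tangency: set MRS = p_f/p_h = 4/3.
MRS depends only on f: 4/f = 4/3 ⇒ f* = 4/(4/3) = 3.
From the budget, 3·h = 48 − 4·3 = 36, so h* = 12.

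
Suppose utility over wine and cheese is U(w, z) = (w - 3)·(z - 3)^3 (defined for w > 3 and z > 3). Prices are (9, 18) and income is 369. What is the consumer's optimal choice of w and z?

w* = 11, z* = 15

MU_w = (z−3)^3, MU_z = 3·(w−3)·(z−3)^2.
MRS = (1/3)·(z−3)/(w−3).
Tangency: set MRS = p_w/p_z = 9/18 = 0.5.
So (1/3)·(z − 3)/(w − 3) = 0.5, i.e. (z − 3) = 1.5·(w − 3).
Rewrite the budget in excess-of-subsistence terms: 9·(w − 3) + 18·(z − 3) = 369 − 9·3 − 18·3 = 288.
Substituting, 36·(w − 3) = 288, so w − 3 = 8 and w* = 11.
Then z − 3 = 1.5·8 = 12, so z* = 15.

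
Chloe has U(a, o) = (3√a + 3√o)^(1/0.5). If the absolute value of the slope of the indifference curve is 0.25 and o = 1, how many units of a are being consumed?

For CES with ρ = 0.5, MRS = √(o/a).
Setting √(1/a) = 0.25 gives 1/a = 1/16 and a = 16.

a = 16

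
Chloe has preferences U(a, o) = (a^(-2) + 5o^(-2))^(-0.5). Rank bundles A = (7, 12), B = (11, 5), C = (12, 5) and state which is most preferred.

Bundle A

Evaluate utility at each bundle:
U(A) = 4.259.
U(B) = 2.191.
U(C) = 2.198.
Highest utility is A, so A ≻ C ≻ B.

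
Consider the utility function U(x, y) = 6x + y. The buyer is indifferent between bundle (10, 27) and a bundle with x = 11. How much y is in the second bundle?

U(10, 27) = 87.
Set U(11, y) = 87 and solve.
6·11 + y = 87 ⇒ y = 21 ⇒ y = 21.
Check: U(11, 21) = 87.

y = 21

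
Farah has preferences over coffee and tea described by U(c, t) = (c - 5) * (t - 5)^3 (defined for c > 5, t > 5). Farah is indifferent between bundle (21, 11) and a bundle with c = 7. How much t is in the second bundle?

U(21, 11) = 3456.
Set U(7, t) = 3456 and solve.
With c = 7: (7 − 5) = 2, so (t − 5)^3 = 3456/2 = 1728.
Taking the cube root (with t > 5): t − 5 = 12, so t = 17.
Check: U(7, 17) = 3456.

t = 17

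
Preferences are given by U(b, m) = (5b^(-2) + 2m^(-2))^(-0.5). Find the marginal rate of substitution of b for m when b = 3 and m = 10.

MRS = 2500/27

For CES with ρ = -2, MRS = (5/2)·(m/b)^3.
At (3, 10): MRS = 2500/27.
That is, one extra unit of b is worth 2500/27 units of m at the margin.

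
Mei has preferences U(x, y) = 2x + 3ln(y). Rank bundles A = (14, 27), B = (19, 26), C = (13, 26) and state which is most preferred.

Evaluate utility at each bundle:
U(A) = 37.888.
U(B) = 47.774.
U(C) = 35.774.
Highest utility is B, so B ≻ A ≻ C.

Bundle B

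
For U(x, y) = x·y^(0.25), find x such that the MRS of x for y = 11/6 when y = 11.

x = 24

MU_x = y^(0.25) and MU_y = 0.25·x·y^(-0.75).
MRS = MU_x/MU_y = (4)·y/x.
Substitute y = 11: MRS = 44/x. Setting 44/x = 11/6 gives x = 44/(11/6) = 24.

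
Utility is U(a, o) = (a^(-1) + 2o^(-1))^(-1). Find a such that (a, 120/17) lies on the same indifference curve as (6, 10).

U depends on (a, o) only through S = a^(-1) + 2o^(-1), so equal utility means equal S. At (6, 10): S = 11/30.
With o = 120/17: 2·(120/17)^(-1) = 17/60, so a^(-1) = 11/30 − 17/60 = 1/12.
Hence a = 1/(1/12) = 12.
Check: U(12, 120/17) = 2.7273.

a = 12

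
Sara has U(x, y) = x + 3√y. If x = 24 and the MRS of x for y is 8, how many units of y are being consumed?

y = 144

MU_x = 1, MU_y = 3/(2√y).
MRS = 1 ÷ (3/(2√y)).
MRS depends only on y: (2/3)·√y = 8 ⇒ √y = 8/(2/3) = 12 ⇒ y = 144.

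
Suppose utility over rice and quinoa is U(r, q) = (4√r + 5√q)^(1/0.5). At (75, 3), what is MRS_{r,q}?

For CES with ρ = 0.5, MRS = (4/5)·√(q/r).
At (75, 3): MRS = 4/25.
So at (75, 3) the consumer would give up 4/25 units of q for one more unit of r.

MRS = 4/25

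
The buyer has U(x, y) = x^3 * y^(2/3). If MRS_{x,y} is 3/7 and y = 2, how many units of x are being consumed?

MU_x = 3·x^2·y^(2/3) and MU_y = 2/3·x^3·y^(-1/3).
MRS = MU_x/MU_y = (4.5)·y/x.
Substitute y = 2: MRS = 9/x. Setting 9/x = 3/7 gives x = 9/(3/7) = 21.

x = 21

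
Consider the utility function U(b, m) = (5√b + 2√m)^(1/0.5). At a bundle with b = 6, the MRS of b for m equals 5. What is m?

m = 24

For CES with ρ = 0.5, MRS = (5/2)·√(m/b).
Setting (5/2)·√(m/6) = 5 gives √(m/6) = 2, so m/6 = 4 and m = 24.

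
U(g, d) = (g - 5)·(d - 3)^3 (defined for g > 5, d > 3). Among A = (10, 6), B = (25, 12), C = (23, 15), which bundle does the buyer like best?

Evaluate utility at each bundle:
U(A) = 135.
U(B) = 14580.
U(C) = 31104.
Highest utility is C, so C ≻ B ≻ A.

Bundle C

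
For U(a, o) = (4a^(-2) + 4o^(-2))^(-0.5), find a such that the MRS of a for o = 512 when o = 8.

For CES with ρ = -2, MRS = (o/a)^3.
Setting (8/a)^3 = 512 gives 8/a = 8 and a = 1.

a = 1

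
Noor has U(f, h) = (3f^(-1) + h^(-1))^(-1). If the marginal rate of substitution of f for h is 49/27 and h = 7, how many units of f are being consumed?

For CES with ρ = -1, MRS = (3/1)·(h/f)^2.
Setting (3/1)·(7/f)^2 = 49/27 gives (7/f)^2 = 49/81, so 7/f = 7/9 and f = 9.

f = 9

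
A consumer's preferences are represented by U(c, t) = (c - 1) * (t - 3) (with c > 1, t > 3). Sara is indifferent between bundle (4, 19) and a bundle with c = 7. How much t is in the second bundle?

U(4, 19) = 48.
Set U(7, t) = 48 and solve.
With c = 7: (7 − 1) = 6, so (t − 3) = 48/6 = 8.
So t = 3 + 8 = 11.
Check: U(7, 11) = 48.

t = 11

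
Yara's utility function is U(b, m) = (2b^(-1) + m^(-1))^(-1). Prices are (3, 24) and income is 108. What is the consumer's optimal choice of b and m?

For CES with ρ = -1, MRS = (2/1)·(m/b)^2.
Tangency: set MRS = p_b/p_m = 3/24 = 0.125.
So (m/b)^2 = 1/16; taking the square root, m/b = 0.25, i.e. m = 0.25·b.
Substitute into the budget 3·b + 24·m = 108: 9·b = 108, so b* = 12 and m* = 0.25·12 = 3.

b* = 12, m* = 3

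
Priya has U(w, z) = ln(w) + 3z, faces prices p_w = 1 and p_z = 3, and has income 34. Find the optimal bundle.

MU_w = 1/w, MU_z = 3.
MRS = 1/w ÷ 3.
Tangency: set MRS = p_w/p_z = 1/3.
MRS depends only on w: (1/3)/w = 1/3 ⇒ w* = (1/3)/(1/3) = 1.
From the budget, 3·z = 34 − 1·1 = 33, so z* = 11.

w* = 1, z* = 11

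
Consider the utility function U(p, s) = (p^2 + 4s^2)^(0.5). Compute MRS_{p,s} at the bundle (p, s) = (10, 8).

For CES with ρ = 2, MRS = (1/4)·(s/p)^(-1).
At (10, 8): MRS = 5/16.
So at (10, 8) the consumer would give up 5/16 units of s for one more unit of p.

MRS = 5/16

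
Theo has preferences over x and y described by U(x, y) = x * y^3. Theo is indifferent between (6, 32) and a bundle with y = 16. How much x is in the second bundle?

U(6, 32) = 196608.
Set U(x, 16) = 196608 and solve.
With y = 16: 16^3 = 4096, so x = 196608/4096 = 48.
Check: U(48, 16) = 196608.

x = 48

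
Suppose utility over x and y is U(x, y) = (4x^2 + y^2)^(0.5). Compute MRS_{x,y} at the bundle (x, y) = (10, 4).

MRS = 10

For CES with ρ = 2, MRS = (4/1)·(y/x)^(-1).
At (10, 4): MRS = 10.
That is, one extra unit of x is worth 10 units of y at the margin.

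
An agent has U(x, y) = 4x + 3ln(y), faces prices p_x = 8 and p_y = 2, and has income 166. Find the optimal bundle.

x* = 20, y* = 3

MU_x = 4, MU_y = 3/y.
MRS = 4 ÷ (3/y).
Tangency: set MRS = p_x/p_y = 8/2 = 4.
MRS depends only on y: (4/3)·y = 4 ⇒ y* = 4/(4/3) = 3.
From the budget, 8·x = 166 − 2·3 = 160, so x* = 20.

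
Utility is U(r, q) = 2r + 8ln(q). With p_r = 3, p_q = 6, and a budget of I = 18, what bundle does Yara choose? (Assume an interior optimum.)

r* = 2, q* = 2

MU_r = 2, MU_q = 8/q.
MRS = 2 ÷ (8/q).
Tangency: set MRS = p_r/p_q = 3/6 = 0.5.
MRS depends only on q: 0.25·q = 0.5 ⇒ q* = 0.5/0.25 = 2.
From the budget, 3·r = 18 − 6·2 = 6, so r* = 2.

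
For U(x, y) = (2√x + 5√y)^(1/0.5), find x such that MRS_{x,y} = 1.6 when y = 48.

For CES with ρ = 0.5, MRS = (2/5)·√(y/x).
Setting (2/5)·√(48/x) = 1.6 gives √(48/x) = 4, so 48/x = 16 and x = 3.

x = 3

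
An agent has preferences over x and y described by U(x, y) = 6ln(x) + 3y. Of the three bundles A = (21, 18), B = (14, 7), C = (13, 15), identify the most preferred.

Bundle A

Evaluate utility at each bundle:
U(A) = 72.267.
U(B) = 36.834.
U(C) = 60.390.
Highest utility is A, so A ≻ C ≻ B.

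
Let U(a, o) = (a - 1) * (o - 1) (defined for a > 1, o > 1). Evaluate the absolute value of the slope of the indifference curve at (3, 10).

MRS = 4.5

MU_a = (o−1), MU_o = (a−1).
MRS = (o−1)/(a−1).
At (3, 10): MRS = 4.5.
That is, one extra unit of a is worth 4.5 units of o at the margin.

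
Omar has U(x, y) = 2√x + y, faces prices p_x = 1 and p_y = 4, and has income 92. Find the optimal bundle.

MU_x = 2/(2√x), MU_y = 1.
MRS = 2/(2√x) ÷ 1.
Tangency: set MRS = p_x/p_y = 1/4 = 0.25.
MRS depends only on x: 1/√x = 0.25 ⇒ √x = 1/0.25 = 4 ⇒ x* = 16.
From the budget, 4·y = 92 − 1·16 = 76, so y* = 19.

x* = 16, y* = 19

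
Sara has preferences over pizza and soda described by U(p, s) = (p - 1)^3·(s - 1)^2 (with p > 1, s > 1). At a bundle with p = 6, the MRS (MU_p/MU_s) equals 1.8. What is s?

s = 7

MU_p = 3·(p−1)^2·(s−1)^2, MU_s = 2·(p−1)^3·(s−1).
MRS = (3/2)·(s−1)/(p−1).
Substitute p = 6: MRS = (s − 1)/(10/3). Setting this equal to 1.8 gives s − 1 = 1.8·(10/3) = 6, so s = 7.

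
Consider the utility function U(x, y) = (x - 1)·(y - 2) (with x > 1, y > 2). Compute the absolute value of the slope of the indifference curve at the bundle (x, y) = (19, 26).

MU_x = (y−2), MU_y = (x−1).
MRS = (y−2)/(x−1).
At (19, 26): MRS = 4/3.
So at (19, 26) the consumer would give up 4/3 units of y for one more unit of x.

MRS = 4/3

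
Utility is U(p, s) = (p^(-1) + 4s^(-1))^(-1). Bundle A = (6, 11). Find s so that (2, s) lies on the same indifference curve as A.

U depends on (p, s) only through S = p^(-1) + 4s^(-1), so equal utility means equal S. At (6, 11): S = 35/66.
With p = 2: 2^(-1) = 0.5, so 4s^(-1) = 35/66 − 0.5 = 1/33, i.e. s^(-1) = 1/132.
Hence s = 1/(1/132) = 132.
Check: U(2, 132) = 1.8857.

s = 132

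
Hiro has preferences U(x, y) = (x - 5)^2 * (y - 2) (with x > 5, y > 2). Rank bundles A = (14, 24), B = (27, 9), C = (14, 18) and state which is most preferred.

Evaluate utility at each bundle:
U(A) = 1782.
U(B) = 3388.
U(C) = 1296.
Highest utility is B, so B ≻ A ≻ C.

Bundle B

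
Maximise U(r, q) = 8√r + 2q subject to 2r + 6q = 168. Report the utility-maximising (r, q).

r* = 36, q* = 16

MU_r = 8/(2√r), MU_q = 2.
MRS = 8/(2√r) ÷ 2.
Tangency: set MRS = p_r/p_q = 2/6 = 1/3.
MRS depends only on r: 2/√r = 1/3 ⇒ √r = 2/(1/3) = 6 ⇒ r* = 36.
From the budget, 6·q = 168 − 2·36 = 96, so q* = 16.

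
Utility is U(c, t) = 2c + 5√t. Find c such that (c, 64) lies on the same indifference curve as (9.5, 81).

U(9.5, 81) = 64.
Set U(c, 64) = 64 and solve.
With t = 64: √64 = 8, so 2c = 64 − 5·8 = 24 and c = 12.
Check: U(12, 64) = 64.

c = 12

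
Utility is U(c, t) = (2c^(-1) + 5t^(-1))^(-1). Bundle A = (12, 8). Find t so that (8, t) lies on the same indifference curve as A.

U depends on (c, t) only through S = 2c^(-1) + 5t^(-1), so equal utility means equal S. At (12, 8): S = 19/24.
With c = 8: 2·8^(-1) = 0.25, so 5t^(-1) = 19/24 − 0.25 = 13/24, i.e. t^(-1) = 13/120.
Hence t = 1/(13/120) = 120/13.
Check: U(8, 120/13) = 1.2632.

t = 120/13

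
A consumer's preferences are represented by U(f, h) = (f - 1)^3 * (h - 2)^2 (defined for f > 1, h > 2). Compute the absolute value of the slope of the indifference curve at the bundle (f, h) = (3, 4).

MU_f = 3·(f−1)^2·(h−2)^2, MU_h = 2·(f−1)^3·(h−2).
MRS = (3/2)·(h−2)/(f−1).
At (3, 4): MRS = 1.5.
The indifference curve has slope −1.5 at this bundle.

MRS = 1.5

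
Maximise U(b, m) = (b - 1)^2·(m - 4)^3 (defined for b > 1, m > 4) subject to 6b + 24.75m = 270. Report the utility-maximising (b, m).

MU_b = 2·(b−1)·(m−4)^3, MU_m = 3·(b−1)^2·(m−4)^2.
MRS = (2/3)·(m−4)/(b−1).
Tangency: set MRS = p_b/p_m = 6/24.75 = 8/33.
So (2/3)·(m − 4)/(b − 1) = 8/33, i.e. (m − 4) = (4/11)·(b − 1).
Rewrite the budget in excess-of-subsistence terms: 6·(b − 1) + 24.75·(m − 4) = 270 − 6·1 − 24.75·4 = 165.
Substituting, 15·(b − 1) = 165, so b − 1 = 11 and b* = 12.
Then m − 4 = (4/11)·11 = 4, so m* = 8.

b* = 12, m* = 8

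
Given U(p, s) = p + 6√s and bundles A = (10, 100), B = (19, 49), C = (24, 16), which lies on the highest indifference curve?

Bundle A

Evaluate utility at each bundle:
U(A) = 70.000.
U(B) = 61.000.
U(C) = 48.000.
Highest utility is A, so A ≻ B ≻ C.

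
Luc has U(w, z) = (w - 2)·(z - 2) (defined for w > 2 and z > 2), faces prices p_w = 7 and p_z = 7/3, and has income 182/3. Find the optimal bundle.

MU_w = (z−2), MU_z = (w−2).
MRS = (z−2)/(w−2).
Tangency: set MRS = p_w/p_z = 7/(7/3) = 3.
So (z − 2)/(w − 2) = 3, i.e. (z − 2) = 3·(w − 2).
Rewrite the budget in excess-of-subsistence terms: 7·(w − 2) + (7/3)·(z − 2) = 182/3 − 7·2 − (7/3)·2 = 42.
Substituting, 14·(w − 2) = 42, so w − 2 = 3 and w* = 5.
Then z − 2 = 3·3 = 9, so z* = 11.

w* = 5, z* = 11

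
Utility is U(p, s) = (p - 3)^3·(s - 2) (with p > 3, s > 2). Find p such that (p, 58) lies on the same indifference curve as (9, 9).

U(9, 9) = 1512.
Set U(p, 58) = 1512 and solve.
With s = 58: (58 − 2) = 56, so (p − 3)^3 = 1512/56 = 27.
Taking the cube root (with p > 3): p − 3 = 3, so p = 6.
Check: U(6, 58) = 1512.

p = 6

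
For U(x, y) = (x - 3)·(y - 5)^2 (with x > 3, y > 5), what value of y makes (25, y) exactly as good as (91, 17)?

U(91, 17) = 12672.
Set U(25, y) = 12672 and solve.
With x = 25: (25 − 3) = 22, so (y − 5)^2 = 12672/22 = 576.
Taking the square root (with y > 5): y − 5 = 24, so y = 29.
Check: U(25, 29) = 12672.

y = 29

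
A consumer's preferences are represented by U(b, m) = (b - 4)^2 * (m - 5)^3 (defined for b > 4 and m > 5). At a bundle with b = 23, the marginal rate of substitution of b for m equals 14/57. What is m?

m = 12

MU_b = 2·(b−4)·(m−5)^3, MU_m = 3·(b−4)^2·(m−5)^2.
MRS = (2/3)·(m−5)/(b−4).
Substitute b = 23: MRS = (m − 5)/28.5. Setting this equal to 14/57 gives m − 5 = (14/57)·28.5 = 7, so m = 12.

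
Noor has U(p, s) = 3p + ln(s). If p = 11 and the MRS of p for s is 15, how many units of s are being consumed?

MU_p = 3, MU_s = 1/s.
MRS = 3 ÷ (1/s).
MRS depends only on s: 3·s = 15 ⇒ s = 15/3 = 5.

s = 5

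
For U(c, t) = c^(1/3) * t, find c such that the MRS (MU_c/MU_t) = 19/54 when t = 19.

MU_c = 1/3·c^(-2/3)·t and MU_t = c^(1/3).
MRS = MU_c/MU_t = (1/3)·t/c.
Substitute t = 19: MRS = (19/3)/c. Setting (19/3)/c = 19/54 gives c = (19/3)/(19/54) = 18.

c = 18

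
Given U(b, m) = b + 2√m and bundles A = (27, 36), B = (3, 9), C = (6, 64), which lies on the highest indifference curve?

Evaluate utility at each bundle:
U(A) = 39.000.
U(B) = 9.000.
U(C) = 22.000.
Highest utility is A, so A ≻ C ≻ B.

Bundle A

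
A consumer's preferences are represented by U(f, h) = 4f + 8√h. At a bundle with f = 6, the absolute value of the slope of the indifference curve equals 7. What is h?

MU_f = 4, MU_h = 8/(2√h).
MRS = 4 ÷ (8/(2√h)).
MRS depends only on h: √h = 7 ⇒ √h = 7 ⇒ h = 49.

h = 49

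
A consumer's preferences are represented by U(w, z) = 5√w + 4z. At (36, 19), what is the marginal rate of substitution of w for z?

MU_w = 5/(2√w), MU_z = 4.
MRS = 5/(2√w) ÷ 4.
At (36, 19): MRS = 5/48.
So at (36, 19) the consumer would give up 5/48 units of z for one more unit of w.

MRS = 5/48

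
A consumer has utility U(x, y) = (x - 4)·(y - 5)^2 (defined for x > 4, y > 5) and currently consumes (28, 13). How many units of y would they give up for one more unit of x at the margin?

MU_x = (y−5)^2, MU_y = 2·(x−4)·(y−5).
MRS = (1/2)·(y−5)/(x−4).
At (28, 13): MRS = 1/6.
That is, one extra unit of x is worth 1/6 units of y at the margin.

MRS = 1/6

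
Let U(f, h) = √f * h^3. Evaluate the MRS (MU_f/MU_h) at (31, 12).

MU_f = 0.5·f^(-0.5)·h^3 and MU_h = 3·√f·h^2.
MRS = MU_f/MU_h = (1/6)·h/f.
At (31, 12): MRS = 2/31.
So at (31, 12) the consumer would give up 2/31 units of h for one more unit of f.

MRS = 2/31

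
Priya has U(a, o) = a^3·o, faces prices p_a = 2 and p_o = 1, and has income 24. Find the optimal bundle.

a* = 9, o* = 6

MU_a = 3·a^2·o and MU_o = a^3.
MRS = MU_a/MU_o = (3/1)·o/a.
Tangency: set MRS = p_a/p_o = 2/1 = 2.
So (3/1)·o/a = 2, i.e. o = (2/3)·a.
Substitute into the budget 2·a + 1·o = 24: (8/3)·a = 24, so a* = 9.
Then o* = (2/3)·9 = 6.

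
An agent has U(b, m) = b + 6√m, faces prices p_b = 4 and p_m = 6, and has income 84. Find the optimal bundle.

b* = 15, m* = 4

MU_b = 1, MU_m = 6/(2√m).
MRS = 1 ÷ (6/(2√m)).
Tangency: set MRS = p_b/p_m = 4/6 = 2/3.
MRS depends only on m: (1/3)·√m = 2/3 ⇒ √m = (2/3)/(1/3) = 2 ⇒ m* = 4.
From the budget, 4·b = 84 − 6·4 = 60, so b* = 15.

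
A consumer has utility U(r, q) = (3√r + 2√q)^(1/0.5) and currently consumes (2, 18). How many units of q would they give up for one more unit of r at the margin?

For CES with ρ = 0.5, MRS = (3/2)·√(q/r).
At (2, 18): MRS = 4.5.
That is, one extra unit of r is worth 4.5 units of q at the margin.

MRS = 4.5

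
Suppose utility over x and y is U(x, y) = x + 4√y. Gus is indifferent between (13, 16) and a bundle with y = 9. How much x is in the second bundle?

x = 17

U(13, 16) = 29.
Set U(x, 9) = 29 and solve.
With y = 9: √9 = 3, so x = 29 − 4·3 = 17.
Check: U(17, 9) = 29.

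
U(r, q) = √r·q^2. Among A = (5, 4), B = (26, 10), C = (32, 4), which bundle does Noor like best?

Bundle B

Evaluate utility at each bundle:
U(A) = 35.777.
U(B) = 509.902.
U(C) = 90.510.
Highest utility is B, so B ≻ C ≻ A.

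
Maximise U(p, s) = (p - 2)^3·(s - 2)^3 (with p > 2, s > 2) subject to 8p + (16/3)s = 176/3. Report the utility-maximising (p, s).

MU_p = 3·(p−2)^2·(s−2)^3, MU_s = 3·(p−2)^3·(s−2)^2.
MRS = (s−2)/(p−2).
Tangency: set MRS = p_p/p_s = 8/(16/3) = 1.5.
So (s − 2)/(p − 2) = 1.5, i.e. (s − 2) = 1.5·(p − 2).
Rewrite the budget in excess-of-subsistence terms: 8·(p − 2) + (16/3)·(s − 2) = 176/3 − 8·2 − (16/3)·2 = 32.
Substituting, 16·(p − 2) = 32, so p − 2 = 2 and p* = 4.
Then s − 2 = 1.5·2 = 3, so s* = 5.

p* = 4, s* = 5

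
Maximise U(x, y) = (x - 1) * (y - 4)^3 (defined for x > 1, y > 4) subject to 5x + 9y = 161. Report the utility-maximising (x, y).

x* = 7, y* = 14

MU_x = (y−4)^3, MU_y = 3·(x−1)·(y−4)^2.
MRS = (1/3)·(y−4)/(x−1).
Tangency: set MRS = p_x/p_y = 5/9.
So (1/3)·(y − 4)/(x − 1) = 5/9, i.e. (y − 4) = (5/3)·(x − 1).
Rewrite the budget in excess-of-subsistence terms: 5·(x − 1) + 9·(y − 4) = 161 − 5·1 − 9·4 = 120.
Substituting, 20·(x − 1) = 120, so x − 1 = 6 and x* = 7.
Then y − 4 = (5/3)·6 = 10, so y* = 14.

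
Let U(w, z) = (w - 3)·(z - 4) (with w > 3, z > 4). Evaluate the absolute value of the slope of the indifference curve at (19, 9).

MU_w = (z−4), MU_z = (w−3).
MRS = (z−4)/(w−3).
At (19, 9): MRS = 5/16.
So at (19, 9) the consumer would give up 5/16 units of z for one more unit of w.

MRS = 5/16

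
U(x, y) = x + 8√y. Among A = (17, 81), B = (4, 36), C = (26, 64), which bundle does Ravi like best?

Evaluate utility at each bundle:
U(A) = 89.000.
U(B) = 52.000.
U(C) = 90.000.
Highest utility is C, so C ≻ A ≻ B.

Bundle C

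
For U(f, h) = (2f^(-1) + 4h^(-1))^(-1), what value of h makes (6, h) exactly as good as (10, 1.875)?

h = 2

U depends on (f, h) only through S = 2f^(-1) + 4h^(-1), so equal utility means equal S. At (10, 1.875): S = 7/3.
With f = 6: 2·6^(-1) = 1/3, so 4h^(-1) = 7/3 − 1/3 = 2, i.e. h^(-1) = 0.5.
Hence h = 1/0.5 = 2.
Check: U(6, 2) = 0.4286.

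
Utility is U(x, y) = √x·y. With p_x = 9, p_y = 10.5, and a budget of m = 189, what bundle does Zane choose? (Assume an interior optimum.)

MU_x = 0.5·x^(-0.5)·y and MU_y = √x.
MRS = MU_x/MU_y = (0.5)·y/x.
Tangency: set MRS = p_x/p_y = 9/10.5 = 6/7.
So (0.5)·y/x = 6/7, i.e. y = (12/7)·x.
Substitute into the budget 9·x + 10.5·y = 189: 27·x = 189, so x* = 7.
Then y* = (12/7)·7 = 12.

x* = 7, y* = 12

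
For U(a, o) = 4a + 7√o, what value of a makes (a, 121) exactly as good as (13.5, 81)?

a = 10

U(13.5, 81) = 117.
Set U(a, 121) = 117 and solve.
With o = 121: √121 = 11, so 4a = 117 − 7·11 = 40 and a = 10.
Check: U(10, 121) = 117.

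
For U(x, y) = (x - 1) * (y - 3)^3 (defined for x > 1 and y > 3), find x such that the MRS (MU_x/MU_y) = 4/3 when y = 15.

x = 4

MU_x = (y−3)^3, MU_y = 3·(x−1)·(y−3)^2.
MRS = (1/3)·(y−3)/(x−1).
Substitute y = 15: MRS = 4/(x − 1). Setting this equal to 4/3 gives x − 1 = 4/(4/3) = 3, so x = 4.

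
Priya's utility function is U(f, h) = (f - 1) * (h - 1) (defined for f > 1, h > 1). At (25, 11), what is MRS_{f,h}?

MRS = 5/12

MU_f = (h−1), MU_h = (f−1).
MRS = (h−1)/(f−1).
At (25, 11): MRS = 5/12.
The indifference curve has slope −5/12 at this bundle.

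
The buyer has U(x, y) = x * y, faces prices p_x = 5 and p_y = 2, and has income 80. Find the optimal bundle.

MU_x = y and MU_y = x.
MRS = MU_x/MU_y = y/x.
Tangency: set MRS = p_x/p_y = 5/2 = 2.5.
So y/x = 2.5, i.e. y = 2.5·x.
Substitute into the budget 5·x + 2·y = 80: 10·x = 80, so x* = 8.
Then y* = 2.5·8 = 20.

x* = 8, y* = 20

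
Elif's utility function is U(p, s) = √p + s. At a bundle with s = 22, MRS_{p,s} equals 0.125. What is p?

MU_p = 1/(2√p), MU_s = 1.
MRS = 1/(2√p) ÷ 1.
MRS depends only on p: 0.5/√p = 0.125 ⇒ √p = 0.5/0.125 = 4 ⇒ p = 16.

p = 16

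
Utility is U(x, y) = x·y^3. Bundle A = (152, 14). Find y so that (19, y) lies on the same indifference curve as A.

U(152, 14) = 417088.
Set U(19, y) = 417088 and solve.
With x = 19: y^3 = 417088/19 = 21952; taking the cube root, y = 28.
Check: U(19, 28) = 417088.

y = 28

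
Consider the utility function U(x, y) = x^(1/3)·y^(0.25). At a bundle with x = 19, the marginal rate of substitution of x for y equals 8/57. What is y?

MU_x = 1/3·x^(-2/3)·y^(0.25) and MU_y = 0.25·x^(1/3)·y^(-0.75).
MRS = MU_x/MU_y = (4/3)·y/x.
Substitute x = 19: MRS = y/14.25. Setting y/14.25 = 8/57 gives y = (8/57)·14.25 = 2.

y = 2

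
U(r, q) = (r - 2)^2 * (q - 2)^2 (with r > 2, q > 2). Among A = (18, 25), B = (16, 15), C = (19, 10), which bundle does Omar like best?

Evaluate utility at each bundle:
U(A) = 135424.
U(B) = 33124.
U(C) = 18496.
Highest utility is A, so A ≻ B ≻ C.

Bundle A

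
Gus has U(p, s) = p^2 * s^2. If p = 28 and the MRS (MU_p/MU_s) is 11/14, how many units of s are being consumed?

MU_p = 2·p·s^2 and MU_s = 2·p^2·s.
MRS = MU_p/MU_s = s/p.
Substitute p = 28: MRS = s/28. Setting s/28 = 11/14 gives s = (11/14)·28 = 22.

s = 22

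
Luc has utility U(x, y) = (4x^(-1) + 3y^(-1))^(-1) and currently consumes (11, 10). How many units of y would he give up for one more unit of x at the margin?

MRS = 400/363

For CES with ρ = -1, MRS = (4/3)·(y/x)^2.
At (11, 10): MRS = 400/363.
So at (11, 10) the consumer would give up 400/363 units of y for one more unit of x.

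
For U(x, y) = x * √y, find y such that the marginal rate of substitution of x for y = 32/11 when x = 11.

y = 16

MU_x = √y and MU_y = 0.5·x·y^(-0.5).
MRS = MU_x/MU_y = (2)·y/x.
Substitute x = 11: MRS = y/5.5. Setting y/5.5 = 32/11 gives y = (32/11)·5.5 = 16.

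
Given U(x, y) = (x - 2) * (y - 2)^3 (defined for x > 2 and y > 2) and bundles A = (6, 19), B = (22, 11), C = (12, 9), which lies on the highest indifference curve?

Bundle A

Evaluate utility at each bundle:
U(A) = 19652.
U(B) = 14580.
U(C) = 3430.
Highest utility is A, so A ≻ B ≻ C.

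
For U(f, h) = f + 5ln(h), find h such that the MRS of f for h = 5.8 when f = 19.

h = 29

MU_f = 1, MU_h = 5/h.
MRS = 1 ÷ (5/h).
MRS depends only on h: 0.2·h = 5.8 ⇒ h = 5.8/0.2 = 29.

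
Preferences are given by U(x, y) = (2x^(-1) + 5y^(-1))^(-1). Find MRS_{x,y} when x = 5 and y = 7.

MRS = 98/125

For CES with ρ = -1, MRS = (2/5)·(y/x)^2.
At (5, 7): MRS = 98/125.
The indifference curve has slope −98/125 at this bundle.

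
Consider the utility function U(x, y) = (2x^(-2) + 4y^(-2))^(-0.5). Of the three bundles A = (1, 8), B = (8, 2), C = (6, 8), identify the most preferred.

Evaluate utility at each bundle:
U(A) = 0.696.
U(B) = 0.985.
U(C) = 2.910.
Highest utility is C, so C ≻ B ≻ A.

Bundle C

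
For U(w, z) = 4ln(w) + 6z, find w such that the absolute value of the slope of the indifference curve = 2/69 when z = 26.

w = 23

MU_w = 4/w, MU_z = 6.
MRS = 4/w ÷ 6.
MRS depends only on w: (2/3)/w = 2/69 ⇒ w = (2/3)/(2/69) = 23.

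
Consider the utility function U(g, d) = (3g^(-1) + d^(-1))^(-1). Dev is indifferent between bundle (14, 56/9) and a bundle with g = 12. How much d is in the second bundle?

d = 8

U depends on (g, d) only through S = 3g^(-1) + d^(-1), so equal utility means equal S. At (14, 56/9): S = 0.375.
With g = 12: 3·12^(-1) = 0.25, so d^(-1) = 0.375 − 0.25 = 0.125.
Hence d = 1/0.125 = 8.
Check: U(12, 8) = 2.6667.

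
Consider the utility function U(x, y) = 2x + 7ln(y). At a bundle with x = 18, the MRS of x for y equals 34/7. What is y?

MU_x = 2, MU_y = 7/y.
MRS = 2 ÷ (7/y).
MRS depends only on y: (2/7)·y = 34/7 ⇒ y = (34/7)/(2/7) = 17.

y = 17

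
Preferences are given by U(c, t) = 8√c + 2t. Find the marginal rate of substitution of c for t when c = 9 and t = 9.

MRS = 2/3

MU_c = 8/(2√c), MU_t = 2.
MRS = 8/(2√c) ÷ 2.
At (9, 9): MRS = 2/3.
So at (9, 9) the consumer would give up 2/3 units of t for one more unit of c.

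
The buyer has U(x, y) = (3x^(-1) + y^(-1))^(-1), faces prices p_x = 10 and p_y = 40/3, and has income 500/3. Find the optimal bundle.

x* = 10, y* = 5

For CES with ρ = -1, MRS = (3/1)·(y/x)^2.
Tangency: set MRS = p_x/p_y = 10/(40/3) = 0.75.
So (y/x)^2 = 0.25; taking the square root, y/x = 0.5, i.e. y = 0.5·x.
Substitute into the budget 10·x + (40/3)·y = 500/3: (50/3)·x = 500/3, so x* = 10 and y* = 0.5·10 = 5.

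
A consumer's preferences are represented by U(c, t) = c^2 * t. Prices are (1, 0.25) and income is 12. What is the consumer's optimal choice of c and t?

MU_c = 2·c·t and MU_t = c^2.
MRS = MU_c/MU_t = (2/1)·t/c.
Tangency: set MRS = p_c/p_t = 1/0.25 = 4.
So (2/1)·t/c = 4, i.e. t = 2·c.
Substitute into the budget 1·c + 0.25·t = 12: 1.5·c = 12, so c* = 8.
Then t* = 2·8 = 16.

c* = 8, t* = 16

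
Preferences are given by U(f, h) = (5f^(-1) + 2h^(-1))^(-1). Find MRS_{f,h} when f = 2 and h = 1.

For CES with ρ = -1, MRS = (5/2)·(h/f)^2.
At (2, 1): MRS = 0.625.
That is, one extra unit of f is worth 0.625 units of h at the margin.

MRS = 0.625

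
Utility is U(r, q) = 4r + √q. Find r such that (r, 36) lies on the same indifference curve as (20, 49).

U(20, 49) = 87.
Set U(r, 36) = 87 and solve.
With q = 36: √36 = 6, so 4r = 87 − 6 = 81 and r = 20.25.
Check: U(20.25, 36) = 87.

r = 20.25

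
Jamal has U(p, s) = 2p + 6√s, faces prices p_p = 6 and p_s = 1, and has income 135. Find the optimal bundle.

MU_p = 2, MU_s = 6/(2√s).
MRS = 2 ÷ (6/(2√s)).
Tangency: set MRS = p_p/p_s = 6/1 = 6.
MRS depends only on s: (2/3)·√s = 6 ⇒ √s = 6/(2/3) = 9 ⇒ s* = 81.
From the budget, 6·p = 135 − 1·81 = 54, so p* = 9.

p* = 9, s* = 81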